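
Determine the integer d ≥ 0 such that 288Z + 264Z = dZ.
(288, 264) = (24); d = 24

In the PID Z, (a, b) is generated by gcd(a, b). Compute gcd(288, 264) with the extended Euclidean algorithm, tracking rows (r, s, t) with s·288 + t·264 = r:
  row A: (288, 1, 0)   [1·288 + 0·264 = 288]
  row B: (264, 0, 1)   [0·288 + 1·264 = 264]
  288 = 1·264 + 24   → row C = row A − 1·row B = (24, 1, −1)   [check: 1·288 − 1·264 = 24]
  264 = 11·24 + 0   → remainder 0, stop. gcd = 24 (last nonzero row C).
So gcd(288, 264) = 24, with Bézout identity 1·288 − 1·264 = 24. Containment (⊇): the Bézout identity exhibits 24 as an element of (288, 264), giving (24) ⊆ (288, 264). Containment (⊆): since 24 | 288 and 24 | 264 (288 = 24·12, 264 = 24·11), every Z-linear combination of 288 and 264 is divisible by 24, so (288, 264) ⊆ (24). Therefore (288, 264) = (24), d = 24.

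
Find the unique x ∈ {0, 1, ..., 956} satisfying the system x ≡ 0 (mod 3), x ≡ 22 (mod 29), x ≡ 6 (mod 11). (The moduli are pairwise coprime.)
The moduli 3, 29, 11 are pairwise coprime, so by the CRT there is a unique solution mod 3·29·11 = 957.
Solve by successive substitution. Start with x ≡ 0 (mod 3).
  Combine with x ≡ 22 (mod 29): write x = 3·t and require 3·t ≡ 22 (mod 29). Since 3^(−1) ≡ 10 (mod 29), t ≡ 10·22 ≡ 17 (mod 29). So x ≡ 3·17 = 51 (mod 87).
  Combine with x ≡ 6 (mod 11): write x = 51 + 87·t and require 51 + 87·t ≡ 6 (mod 11), i.e. 87·t ≡ 6 − 51 ≡ 10 (mod 11). Since 87^(−1) ≡ 10 (mod 11) (87 ≡ 10 (mod 11)), t ≡ 10·10 ≡ 1 (mod 11). So x ≡ 51 + 87·1 = 138 (mod 957).
Unique solution in [0, 957): x = 138.

Final answer: x ≡ 138 (mod 957); the representative in [0, 957) is 138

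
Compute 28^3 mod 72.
64

Use repeated squaring. Binary(3) = 11. Walk through the bits of the exponent 3 left-to-right: at each bit after the leading one, square the running value, then multiply by 28 if the bit is 1 (always reducing mod 72):
  bit 1 = 1 (leading): start with 28.
  bit 2 = 1: square 28^2 = 784 ≡ 64; bit is 1, so multiply 64·28 = 1792 ≡ 64 (mod 72).
Final value: 28^3 ≡ 64 (mod 72).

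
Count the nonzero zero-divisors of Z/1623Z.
In Z/1623Z each nonzero element is either a unit (gcd with 1623 is 1) or a zero-divisor (gcd > 1). The number of units is φ(1623): factorise 1623 = 3 · 541, so φ(1623) = (3 − 1) · (541 − 1) = 2 · 540 = 1080. The nonzero elements number 1623 − 1 = 1622. Hence the nonzero zero-divisors number 1622 − 1080 = 542.

Final answer: Z/1623Z has 542 nonzero zero-divisors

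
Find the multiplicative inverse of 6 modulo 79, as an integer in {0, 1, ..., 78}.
Apply the extended Euclidean algorithm to (79, 6), tracking rows (r, s, t) with s·79 + t·6 = r. Each division r_prev = q·r_cur + r_new produces the new row as (previous row) − q·(current row):
  row A: (79, 1, 0)   [1·79 + 0·6 = 79]
  row B: (6, 0, 1)   [0·79 + 1·6 = 6]
  79 = 13·6 + 1   → row C = row A − 13·row B = (1, 1, −13)   [check: 1·79 − 13·6 = 1]
  6 = 6·1 + 0   → remainder 0, stop. gcd = 1 (last nonzero row C).
The gcd is 1, so 6 is invertible mod 79. The last nonzero row gives 1·79 − 13·6 = 1, so t = −13. So 6^(−1) ≡ −13 ≡ 66 (mod 79). Verify: 6 · 66 = 396 ≡ 1 (mod 79). ✓

Final answer: 6^(−1) ≡ 66 (mod 79)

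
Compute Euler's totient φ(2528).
φ(2528) = 1248

φ is multiplicative, with φ(p^e) = p^e − p^(e−1). Factorise 2528 = 2^5 · 79. Then
  φ(2528) = (2^5 − 2^4) · (79 − 1) = 16 · 78 = 1248.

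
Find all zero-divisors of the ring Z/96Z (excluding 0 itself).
nonzero zero-divisors of Z/96Z = {2, 3, 4, 6, 8, 9, 10, 12, 14, 15, 16, 18, 20, 21, 22, 24, 26, 27, 28, 30, 32, 33, 34, 36, 38, 39, 40, 42, 44, 45, 46, 48, 50, 51, 52, 54, 56, 57, 58, 60, 62, 63, 64, 66, 68, 69, 70, 72, 74, 75, 76, 78, 80, 81, 82, 84, 86, 87, 88, 90, 92, 93, 94}

An element a ∈ Z/96Z (with a ≠ 0) is a zero-divisor iff gcd(a, 96) > 1 (because a is a unit precisely when gcd(a, n) = 1, and in Z/nZ every nonzero, non-unit element is a zero-divisor). Scan a = 1, ..., 95 and keep those with gcd(a, 96) > 1:
  gcd(2, 96) = 2, gcd(3, 96) = 3, gcd(4, 96) = 4, gcd(6, 96) = 6, gcd(8, 96) = 8, gcd(9, 96) = 3, gcd(10, 96) = 2, gcd(12, 96) = 12, gcd(14, 96) = 2, gcd(15, 96) = 3, gcd(16, 96) = 16, gcd(18, 96) = 6, gcd(20, 96) = 4, gcd(21, 96) = 3, gcd(22, 96) = 2, gcd(24, 96) = 24, gcd(26, 96) = 2, gcd(27, 96) = 3, gcd(28, 96) = 4, gcd(30, 96) = 6, gcd(32, 96) = 32, gcd(33, 96) = 3, gcd(34, 96) = 2, gcd(36, 96) = 12, gcd(38, 96) = 2, gcd(39, 96) = 3, gcd(40, 96) = 8, gcd(42, 96) = 6, gcd(44, 96) = 4, gcd(45, 96) = 3, gcd(46, 96) = 2, gcd(48, 96) = 48, gcd(50, 96) = 2, gcd(51, 96) = 3, gcd(52, 96) = 4, gcd(54, 96) = 6, gcd(56, 96) = 8, gcd(57, 96) = 3, gcd(58, 96) = 2, gcd(60, 96) = 12, gcd(62, 96) = 2, gcd(63, 96) = 3, gcd(64, 96) = 32, gcd(66, 96) = 6, gcd(68, 96) = 4, gcd(69, 96) = 3, gcd(70, 96) = 2, gcd(72, 96) = 24, gcd(74, 96) = 2, gcd(75, 96) = 3, gcd(76, 96) = 4, gcd(78, 96) = 6, gcd(80, 96) = 16, gcd(81, 96) = 3, gcd(82, 96) = 2, gcd(84, 96) = 12, gcd(86, 96) = 2, gcd(87, 96) = 3, gcd(88, 96) = 8, gcd(90, 96) = 6, gcd(92, 96) = 4, gcd(93, 96) = 3, gcd(94, 96) = 2.
All other a ∈ {1, ..., 95} have gcd(a, 96) = 1 and are units. So the nonzero zero-divisors are exactly the 63 values of a appearing in this scan.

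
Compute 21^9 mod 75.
Use repeated squaring. Binary(9) = 1001. Walk through the bits of the exponent 9 left-to-right: at each bit after the leading one, square the running value, then multiply by 21 if the bit is 1 (always reducing mod 75):
  bit 1 = 1 (leading): start with 21.
  bit 2 = 0: square 21^2 = 441 ≡ 66 (mod 75).
  bit 3 = 0: square 66^2 = 4356 ≡ 6 (mod 75).
  bit 4 = 1: square 6^2 = 36; bit is 1, so multiply 36·21 = 756 ≡ 6 (mod 75).
Final value: 21^9 ≡ 6 (mod 75).

Final answer: 6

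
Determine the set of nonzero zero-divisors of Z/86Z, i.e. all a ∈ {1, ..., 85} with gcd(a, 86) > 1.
nonzero zero-divisors of Z/86Z = {2, 4, 6, 8, 10, 12, 14, 16, 18, 20, 22, 24, 26, 28, 30, 32, 34, 36, 38, 40, 42, 43, 44, 46, 48, 50, 52, 54, 56, 58, 60, 62, 64, 66, 68, 70, 72, 74, 76, 78, 80, 82, 84}

An element a ∈ Z/86Z (with a ≠ 0) is a zero-divisor iff gcd(a, 86) > 1 (because a is a unit precisely when gcd(a, n) = 1, and in Z/nZ every nonzero, non-unit element is a zero-divisor). Scan a = 1, ..., 85 and keep those with gcd(a, 86) > 1:
  gcd(2, 86) = 2, gcd(4, 86) = 2, gcd(6, 86) = 2, gcd(8, 86) = 2, gcd(10, 86) = 2, gcd(12, 86) = 2, gcd(14, 86) = 2, gcd(16, 86) = 2, gcd(18, 86) = 2, gcd(20, 86) = 2, gcd(22, 86) = 2, gcd(24, 86) = 2, gcd(26, 86) = 2, gcd(28, 86) = 2, gcd(30, 86) = 2, gcd(32, 86) = 2, gcd(34, 86) = 2, gcd(36, 86) = 2, gcd(38, 86) = 2, gcd(40, 86) = 2, gcd(42, 86) = 2, gcd(43, 86) = 43, gcd(44, 86) = 2, gcd(46, 86) = 2, gcd(48, 86) = 2, gcd(50, 86) = 2, gcd(52, 86) = 2, gcd(54, 86) = 2, gcd(56, 86) = 2, gcd(58, 86) = 2, gcd(60, 86) = 2, gcd(62, 86) = 2, gcd(64, 86) = 2, gcd(66, 86) = 2, gcd(68, 86) = 2, gcd(70, 86) = 2, gcd(72, 86) = 2, gcd(74, 86) = 2, gcd(76, 86) = 2, gcd(78, 86) = 2, gcd(80, 86) = 2, gcd(82, 86) = 2, gcd(84, 86) = 2.
All other a ∈ {1, ..., 85} have gcd(a, 86) = 1 and are units. So the nonzero zero-divisors are exactly the 43 values of a appearing in this scan.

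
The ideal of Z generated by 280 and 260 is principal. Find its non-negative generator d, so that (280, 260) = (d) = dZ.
In the PID Z, (a, b) is generated by gcd(a, b). Compute gcd(280, 260) with the extended Euclidean algorithm, tracking rows (r, s, t) with s·280 + t·260 = r:
  row A: (280, 1, 0)   [1·280 + 0·260 = 280]
  row B: (260, 0, 1)   [0·280 + 1·260 = 260]
  280 = 1·260 + 20   → row C = row A − 1·row B = (20, 1, −1)   [check: 1·280 − 1·260 = 20]
  260 = 13·20 + 0   → remainder 0, stop. gcd = 20 (last nonzero row C).
So gcd(280, 260) = 20, with Bézout identity 1·280 − 1·260 = 20. Containment (⊇): the Bézout identity exhibits 20 as an element of (280, 260), giving (20) ⊆ (280, 260). Containment (⊆): since 20 | 280 and 20 | 260 (280 = 20·14, 260 = 20·13), every Z-linear combination of 280 and 260 is divisible by 20, so (280, 260) ⊆ (20). Therefore (280, 260) = (20), d = 20.

Final answer: (280, 260) = (20); d = 20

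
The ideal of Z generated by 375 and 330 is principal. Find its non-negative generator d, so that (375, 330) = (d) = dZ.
In the PID Z, (a, b) is generated by gcd(a, b). Compute gcd(375, 330) with the extended Euclidean algorithm, tracking rows (r, s, t) with s·375 + t·330 = r:
  row A: (375, 1, 0)   [1·375 + 0·330 = 375]
  row B: (330, 0, 1)   [0·375 + 1·330 = 330]
  375 = 1·330 + 45   → row C = row A − 1·row B = (45, 1, −1)   [check: 1·375 − 1·330 = 45]
  330 = 7·45 + 15   → row D = row B − 7·row C = (15, −7, 8)   [check: −7·375 + 8·330 = 15]
  45 = 3·15 + 0   → remainder 0, stop. gcd = 15 (last nonzero row D).
So gcd(375, 330) = 15, with Bézout identity −7·375 + 8·330 = 15. Containment (⊇): the Bézout identity exhibits 15 as an element of (375, 330), giving (15) ⊆ (375, 330). Containment (⊆): since 15 | 375 and 15 | 330 (375 = 15·25, 330 = 15·22), every Z-linear combination of 375 and 330 is divisible by 15, so (375, 330) ⊆ (15). Therefore (375, 330) = (15), d = 15.

Final answer: (375, 330) = (15); d = 15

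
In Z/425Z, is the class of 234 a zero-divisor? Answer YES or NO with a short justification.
NO

gcd(234, 425) = 1, so 234 is a unit in Z/425Z (it has a multiplicative inverse). A unit cannot be a zero-divisor: if 234·b ≡ 0 then multiplying both sides by 234^(−1) gives b ≡ 0. So 234 is not a zero-divisor.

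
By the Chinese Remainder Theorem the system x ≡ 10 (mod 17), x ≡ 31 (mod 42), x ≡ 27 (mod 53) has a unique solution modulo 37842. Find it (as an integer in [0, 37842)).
x ≡ 36067 (mod 37842); the representative in [0, 37842) is 36067

The moduli 17, 42, 53 are pairwise coprime, so by the CRT there is a unique solution mod 17·42·53 = 37842.
Solve by successive substitution. Start with x ≡ 10 (mod 17).
  Combine with x ≡ 31 (mod 42): write x = 10 + 17·t and require 10 + 17·t ≡ 31 (mod 42), i.e. 17·t ≡ 31 − 10 ≡ 21 (mod 42). Since 17^(−1) ≡ 5 (mod 42), t ≡ 5·21 ≡ 21 (mod 42). So x ≡ 10 + 17·21 = 367 (mod 714).
  Combine with x ≡ 27 (mod 53): write x = 367 + 714·t and require 367 + 714·t ≡ 27 (mod 53), i.e. 714·t ≡ 27 − 367 ≡ 31 (mod 53). Since 714^(−1) ≡ 17 (mod 53) (714 ≡ 25 (mod 53)), t ≡ 17·31 ≡ 50 (mod 53). So x ≡ 367 + 714·50 = 36067 (mod 37842).
Unique solution in [0, 37842): x = 36067.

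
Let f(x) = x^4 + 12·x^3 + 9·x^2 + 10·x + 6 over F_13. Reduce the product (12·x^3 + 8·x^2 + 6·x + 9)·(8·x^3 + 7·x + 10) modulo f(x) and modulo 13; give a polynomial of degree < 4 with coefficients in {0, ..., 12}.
Multiply as integer polynomials: a · b = 96·x^6 + 64·x^5 + 132·x^4 + 248·x^3 + 122·x^2 + 123·x + 90. Reducing coefficients mod 13: a · b ≡ 5·x^6 + 12·x^5 + 2·x^4 + x^3 + 5·x^2 + 6·x + 12. Now divide by f(x) = x^4 + 12·x^3 + 9·x^2 + 10·x + 6 in F_13[x], eliminating the leading term at each step:
  leading term 5·x^6: subtract (5·x^2)·f(x) = 5·x^6 + 8·x^5 + 6·x^4 + 11·x^3 + 4·x^2, leaving 4·x^5 + 9·x^4 + 3·x^3 + x^2 + 6·x + 12 (coefficients mod 13)
  leading term 4·x^5: subtract (4·x)·f(x) = 4·x^5 + 9·x^4 + 10·x^3 + x^2 + 11·x, leaving 6·x^3 + 8·x + 12 (coefficients mod 13)
The degree is now < 4, so this is the remainder. Hence a · b ≡ 6·x^3 + 8·x + 12 in F_13[x]/(f).

Final answer: a · b ≡ 6·x^3 + 8·x + 12 (mod f(x))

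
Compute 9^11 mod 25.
Use repeated squaring. Binary(11) = 1011. Walk through the bits of the exponent 11 left-to-right: at each bit after the leading one, square the running value, then multiply by 9 if the bit is 1 (always reducing mod 25):
  bit 1 = 1 (leading): start with 9.
  bit 2 = 0: square 9^2 = 81 ≡ 6 (mod 25).
  bit 3 = 1: square 6^2 = 36 ≡ 11; bit is 1, so multiply 11·9 = 99 ≡ 24 (mod 25).
  bit 4 = 1: square 24^2 = 576 ≡ 1; bit is 1, so multiply 1·9 = 9 (mod 25).
Final value: 9^11 ≡ 9 (mod 25).

Final answer: 9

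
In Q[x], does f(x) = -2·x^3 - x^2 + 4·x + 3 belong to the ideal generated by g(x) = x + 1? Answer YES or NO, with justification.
In Q[x] the ideal (g) consists of all multiples of g, so f ∈ (g) iff g | f, i.e. iff the remainder of f on division by g is 0. Divide f by g (g is monic, so eliminate the leading term of the running remainder at each step):
  leading term -2·x^3: subtract (-2·x^2)·g(x) = -2·x^3 - 2·x^2, leaving x^2 + 4·x + 3
  leading term x^2: subtract (x)·g(x) = x^2 + x, leaving 3·x + 3
  leading term 3·x: subtract (3)·g(x) = 3·x + 3, leaving 0
The remainder is 0, so f(x) = g(x) · h(x) with h(x) = -2·x^2 + x + 3. Hence g | f, i.e. f ∈ (g).

Final answer: YES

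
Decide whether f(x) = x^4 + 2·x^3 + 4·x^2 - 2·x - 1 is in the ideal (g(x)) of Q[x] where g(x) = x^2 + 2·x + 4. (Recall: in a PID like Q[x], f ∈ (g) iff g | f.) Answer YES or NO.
NO

In Q[x] the ideal (g) consists of all multiples of g, so f ∈ (g) iff g | f, i.e. iff the remainder of f on division by g is 0. Divide f by g (g is monic, so eliminate the leading term of the running remainder at each step):
  leading term x^4: subtract (x^2)·g(x) = x^4 + 2·x^3 + 4·x^2, leaving -2·x - 1
The remainder r(x) = -2·x - 1 ≠ 0 (and deg r < deg g), so g ∤ f, i.e. f ∉ (g).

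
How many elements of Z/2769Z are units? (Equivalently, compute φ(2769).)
An element a ∈ Z/2769Z is a unit iff gcd(a, 2769) = 1, so the number of units is φ(2769). φ is multiplicative, with φ(p^e) = p^e − p^(e−1). Factorise 2769 = 3 · 13 · 71. Then
  φ(2769) = (3 − 1) · (13 − 1) · (71 − 1) = 2 · 12 · 70 = 1680.

Final answer: Z/2769Z has φ(2769) = 1680 units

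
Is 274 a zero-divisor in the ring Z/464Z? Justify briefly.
gcd(274, 464) = 2 > 1, so 274 is not a unit in Z/464Z. In Z/nZ every nonzero non-unit is a zero-divisor: explicitly, take b = 464/gcd = 232 ≠ 0 (mod 464); then 274·232 = 63568 = 137·464, i.e. 274·232 ≡ 0 (mod 464). So 274 is a zero-divisor.

Final answer: YES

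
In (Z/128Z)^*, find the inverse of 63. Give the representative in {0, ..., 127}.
Apply the extended Euclidean algorithm to (128, 63), tracking rows (r, s, t) with s·128 + t·63 = r. Each division r_prev = q·r_cur + r_new produces the new row as (previous row) − q·(current row):
  row A: (128, 1, 0)   [1·128 + 0·63 = 128]
  row B: (63, 0, 1)   [0·128 + 1·63 = 63]
  128 = 2·63 + 2   → row C = row A − 2·row B = (2, 1, −2)   [check: 1·128 − 2·63 = 2]
  63 = 31·2 + 1   → row D = row B − 31·row C = (1, −31, 63)   [check: −31·128 + 63·63 = 1]
  2 = 2·1 + 0   → remainder 0, stop. gcd = 1 (last nonzero row D).
The gcd is 1, so 63 is invertible mod 128. The last nonzero row gives −31·128 + 63·63 = 1, so t = 63. So 63^(−1) ≡ 63 (mod 128). Verify: 63 · 63 = 3969 ≡ 1 (mod 128). ✓

Final answer: 63^(−1) ≡ 63 (mod 128)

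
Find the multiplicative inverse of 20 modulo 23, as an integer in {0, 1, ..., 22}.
Apply the extended Euclidean algorithm to (23, 20), tracking rows (r, s, t) with s·23 + t·20 = r. Each division r_prev = q·r_cur + r_new produces the new row as (previous row) − q·(current row):
  row A: (23, 1, 0)   [1·23 + 0·20 = 23]
  row B: (20, 0, 1)   [0·23 + 1·20 = 20]
  23 = 1·20 + 3   → row C = row A − 1·row B = (3, 1, −1)   [check: 1·23 − 1·20 = 3]
  20 = 6·3 + 2   → row D = row B − 6·row C = (2, −6, 7)   [check: −6·23 + 7·20 = 2]
  3 = 1·2 + 1   → row E = row C − 1·row D = (1, 7, −8)   [check: 7·23 − 8·20 = 1]
  2 = 2·1 + 0   → remainder 0, stop. gcd = 1 (last nonzero row E).
The gcd is 1, so 20 is invertible mod 23. The last nonzero row gives 7·23 − 8·20 = 1, so t = −8. So 20^(−1) ≡ −8 ≡ 15 (mod 23). Verify: 20 · 15 = 300 ≡ 1 (mod 23). ✓

Final answer: 20^(−1) ≡ 15 (mod 23)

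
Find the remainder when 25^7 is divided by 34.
Use repeated squaring. Binary(7) = 111. Walk through the bits of the exponent 7 left-to-right: at each bit after the leading one, square the running value, then multiply by 25 if the bit is 1 (always reducing mod 34):
  bit 1 = 1 (leading): start with 25.
  bit 2 = 1: square 25^2 = 625 ≡ 13; bit is 1, so multiply 13·25 = 325 ≡ 19 (mod 34).
  bit 3 = 1: square 19^2 = 361 ≡ 21; bit is 1, so multiply 21·25 = 525 ≡ 15 (mod 34).
Final value: 25^7 ≡ 15 (mod 34).

Final answer: 15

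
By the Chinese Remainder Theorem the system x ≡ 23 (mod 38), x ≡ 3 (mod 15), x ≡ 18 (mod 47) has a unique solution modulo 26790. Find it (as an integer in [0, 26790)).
The moduli 38, 15, 47 are pairwise coprime, so by the CRT there is a unique solution mod 38·15·47 = 26790.
Solve by successive substitution. Start with x ≡ 23 (mod 38).
  Combine with x ≡ 3 (mod 15): write x = 23 + 38·t and require 23 + 38·t ≡ 3 (mod 15), i.e. 38·t ≡ 3 − 23 ≡ 10 (mod 15). Since 38^(−1) ≡ 2 (mod 15) (38 ≡ 8 (mod 15)), t ≡ 2·10 ≡ 5 (mod 15). So x ≡ 23 + 38·5 = 213 (mod 570).
  Combine with x ≡ 18 (mod 47): write x = 213 + 570·t and require 213 + 570·t ≡ 18 (mod 47), i.e. 570·t ≡ 18 − 213 ≡ 40 (mod 47). Since 570^(−1) ≡ 8 (mod 47) (570 ≡ 6 (mod 47)), t ≡ 8·40 ≡ 38 (mod 47). So x ≡ 213 + 570·38 = 21873 (mod 26790).
Unique solution in [0, 26790): x = 21873.

Final answer: x ≡ 21873 (mod 26790); the representative in [0, 26790) is 21873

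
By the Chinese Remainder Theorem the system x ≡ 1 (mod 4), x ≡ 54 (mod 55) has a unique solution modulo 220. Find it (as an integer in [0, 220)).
x ≡ 109 (mod 220); the representative in [0, 220) is 109

The moduli 4, 55 are pairwise coprime, so by the CRT there is a unique solution mod 4·55 = 220.
Solve by successive substitution. Start with x ≡ 1 (mod 4).
  Combine with x ≡ 54 (mod 55): write x = 1 + 4·t and require 1 + 4·t ≡ 54 (mod 55), i.e. 4·t ≡ 54 − 1 ≡ 53 (mod 55). Since 4^(−1) ≡ 14 (mod 55), t ≡ 14·53 ≡ 27 (mod 55). So x ≡ 1 + 4·27 = 109 (mod 220).
Unique solution in [0, 220): x = 109.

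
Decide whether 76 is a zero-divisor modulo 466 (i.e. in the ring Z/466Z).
YES

gcd(76, 466) = 2 > 1, so 76 is not a unit in Z/466Z. In Z/nZ every nonzero non-unit is a zero-divisor: explicitly, take b = 466/gcd = 233 ≠ 0 (mod 466); then 76·233 = 17708 = 38·466, i.e. 76·233 ≡ 0 (mod 466). So 76 is a zero-divisor.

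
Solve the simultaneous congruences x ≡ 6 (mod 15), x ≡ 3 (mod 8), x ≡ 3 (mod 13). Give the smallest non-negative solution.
x ≡ 1251 (mod 1560); the representative in [0, 1560) is 1251

The moduli 15, 8, 13 are pairwise coprime, so by the CRT there is a unique solution mod 15·8·13 = 1560.
Solve by successive substitution. Start with x ≡ 6 (mod 15).
  Combine with x ≡ 3 (mod 8): write x = 6 + 15·t and require 6 + 15·t ≡ 3 (mod 8), i.e. 15·t ≡ 3 − 6 ≡ 5 (mod 8). Since 15^(−1) ≡ 7 (mod 8) (15 ≡ 7 (mod 8)), t ≡ 7·5 ≡ 3 (mod 8). So x ≡ 6 + 15·3 = 51 (mod 120).
  Combine with x ≡ 3 (mod 13): write x = 51 + 120·t and require 51 + 120·t ≡ 3 (mod 13), i.e. 120·t ≡ 3 − 51 ≡ 4 (mod 13). Since 120^(−1) ≡ 9 (mod 13) (120 ≡ 3 (mod 13)), t ≡ 9·4 ≡ 10 (mod 13). So x ≡ 51 + 120·10 = 1251 (mod 1560).
Unique solution in [0, 1560): x = 1251.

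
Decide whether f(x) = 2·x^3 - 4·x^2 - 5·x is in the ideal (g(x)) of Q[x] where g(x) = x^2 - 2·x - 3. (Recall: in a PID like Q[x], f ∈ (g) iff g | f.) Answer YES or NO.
NO

In Q[x] the ideal (g) consists of all multiples of g, so f ∈ (g) iff g | f, i.e. iff the remainder of f on division by g is 0. Divide f by g (g is monic, so eliminate the leading term of the running remainder at each step):
  leading term 2·x^3: subtract (2·x)·g(x) = 2·x^3 - 4·x^2 - 6·x, leaving x
The remainder r(x) = x ≠ 0 (and deg r < deg g), so g ∤ f, i.e. f ∉ (g).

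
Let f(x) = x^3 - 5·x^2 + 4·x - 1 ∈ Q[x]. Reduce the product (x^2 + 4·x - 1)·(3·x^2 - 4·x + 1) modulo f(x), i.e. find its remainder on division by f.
a · b ≡ 85·x^2 - 81·x + 22 (mod f(x))

First multiply in Q[x] without reducing: a · b = 3·x^4 + 8·x^3 - 18·x^2 + 8·x - 1. Now divide by f(x) = x^3 - 5·x^2 + 4·x - 1, eliminating the leading term at each step:
  leading term 3·x^4: subtract (3·x)·f(x) = 3·x^4 - 15·x^3 + 12·x^2 - 3·x, leaving 23·x^3 - 30·x^2 + 11·x - 1
  leading term 23·x^3: subtract (23)·f(x) = 23·x^3 - 115·x^2 + 92·x - 23, leaving 85·x^2 - 81·x + 22
The degree is now < 3, so this is the remainder. Hence a · b ≡ 85·x^2 - 81·x + 22 in Q[x]/(f).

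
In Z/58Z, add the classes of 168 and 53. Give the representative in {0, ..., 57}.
47

Reduce the summands first: 168 ≡ 52 (mod 58), so 168 + 53 ≡ 52 + 53 (mod 58). 52 + 53 = 105; 105 = 1·58 + 47, so (168 + 53) mod 58 = 47.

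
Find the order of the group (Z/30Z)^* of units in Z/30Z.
|(Z/30Z)^*| = 8

(Z/30Z)^* consists of the classes a with gcd(a, 30) = 1, so its order is φ(30). φ is multiplicative, with φ(p^e) = p^e − p^(e−1). Factorise 30 = 2 · 3 · 5. Then
  φ(30) = (2 − 1) · (3 − 1) · (5 − 1) = 1 · 2 · 4 = 8.
Thus |(Z/30Z)^*| = 8.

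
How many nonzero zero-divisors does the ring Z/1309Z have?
Z/1309Z has 348 nonzero zero-divisors

In Z/1309Z each nonzero element is either a unit (gcd with 1309 is 1) or a zero-divisor (gcd > 1). The number of units is φ(1309): factorise 1309 = 7 · 11 · 17, so φ(1309) = (7 − 1) · (11 − 1) · (17 − 1) = 6 · 10 · 16 = 960. The nonzero elements number 1309 − 1 = 1308. Hence the nonzero zero-divisors number 1308 − 960 = 348.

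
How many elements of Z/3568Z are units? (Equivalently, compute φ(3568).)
Z/3568Z has φ(3568) = 1776 units

An element a ∈ Z/3568Z is a unit iff gcd(a, 3568) = 1, so the number of units is φ(3568). φ is multiplicative, with φ(p^e) = p^e − p^(e−1). Factorise 3568 = 2^4 · 223. Then
  φ(3568) = (2^4 − 2^3) · (223 − 1) = 8 · 222 = 1776.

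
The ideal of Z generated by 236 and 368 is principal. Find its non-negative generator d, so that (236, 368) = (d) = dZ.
In the PID Z, (a, b) is generated by gcd(a, b). Compute gcd(368, 236) with the extended Euclidean algorithm, tracking rows (r, s, t) with s·368 + t·236 = r:
  row A: (368, 1, 0)   [1·368 + 0·236 = 368]
  row B: (236, 0, 1)   [0·368 + 1·236 = 236]
  368 = 1·236 + 132   → row C = row A − 1·row B = (132, 1, −1)   [check: 1·368 − 1·236 = 132]
  236 = 1·132 + 104   → row D = row B − 1·row C = (104, −1, 2)   [check: −1·368 + 2·236 = 104]
  132 = 1·104 + 28   → row E = row C − 1·row D = (28, 2, −3)   [check: 2·368 − 3·236 = 28]
  104 = 3·28 + 20   → row F = row D − 3·row E = (20, −7, 11)   [check: −7·368 + 11·236 = 20]
  28 = 1·20 + 8   → row G = row E − 1·row F = (8, 9, −14)   [check: 9·368 − 14·236 = 8]
  20 = 2·8 + 4   → row H = row F − 2·row G = (4, −25, 39)   [check: −25·368 + 39·236 = 4]
  8 = 2·4 + 0   → remainder 0, stop. gcd = 4 (last nonzero row H).
So gcd(236, 368) = 4, with Bézout identity −25·368 + 39·236 = 4. Containment (⊇): the Bézout identity exhibits 4 as an element of (236, 368), giving (4) ⊆ (236, 368). Containment (⊆): since 4 | 236 and 4 | 368 (236 = 4·59, 368 = 4·92), every Z-linear combination of 236 and 368 is divisible by 4, so (236, 368) ⊆ (4). Therefore (236, 368) = (4), d = 4.

Final answer: (236, 368) = (4); d = 4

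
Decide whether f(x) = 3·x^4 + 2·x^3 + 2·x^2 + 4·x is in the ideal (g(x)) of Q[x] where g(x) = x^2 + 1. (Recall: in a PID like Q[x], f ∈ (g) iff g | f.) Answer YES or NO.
NO

In Q[x] the ideal (g) consists of all multiples of g, so f ∈ (g) iff g | f, i.e. iff the remainder of f on division by g is 0. Divide f by g (g is monic, so eliminate the leading term of the running remainder at each step):
  leading term 3·x^4: subtract (3·x^2)·g(x) = 3·x^4 + 3·x^2, leaving 2·x^3 - x^2 + 4·x
  leading term 2·x^3: subtract (2·x)·g(x) = 2·x^3 + 2·x, leaving -x^2 + 2·x
  leading term -x^2: subtract (-1)·g(x) = -x^2 - 1, leaving 2·x + 1
The remainder r(x) = 2·x + 1 ≠ 0 (and deg r < deg g), so g ∤ f, i.e. f ∉ (g).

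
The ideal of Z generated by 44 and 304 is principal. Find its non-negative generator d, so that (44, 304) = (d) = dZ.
(44, 304) = (4); d = 4

In the PID Z, (a, b) is generated by gcd(a, b). Compute gcd(304, 44) with the extended Euclidean algorithm, tracking rows (r, s, t) with s·304 + t·44 = r:
  row A: (304, 1, 0)   [1·304 + 0·44 = 304]
  row B: (44, 0, 1)   [0·304 + 1·44 = 44]
  304 = 6·44 + 40   → row C = row A − 6·row B = (40, 1, −6)   [check: 1·304 − 6·44 = 40]
  44 = 1·40 + 4   → row D = row B − 1·row C = (4, −1, 7)   [check: −1·304 + 7·44 = 4]
  40 = 10·4 + 0   → remainder 0, stop. gcd = 4 (last nonzero row D).
So gcd(44, 304) = 4, with Bézout identity −1·304 + 7·44 = 4. Containment (⊇): the Bézout identity exhibits 4 as an element of (44, 304), giving (4) ⊆ (44, 304). Containment (⊆): since 4 | 44 and 4 | 304 (44 = 4·11, 304 = 4·76), every Z-linear combination of 44 and 304 is divisible by 4, so (44, 304) ⊆ (4). Therefore (44, 304) = (4), d = 4.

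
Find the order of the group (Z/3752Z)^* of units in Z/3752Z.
(Z/3752Z)^* consists of the classes a with gcd(a, 3752) = 1, so its order is φ(3752). φ is multiplicative, with φ(p^e) = p^e − p^(e−1). Factorise 3752 = 2^3 · 7 · 67. Then
  φ(3752) = (2^3 − 2^2) · (7 − 1) · (67 − 1) = 4 · 6 · 66 = 1584.
Thus |(Z/3752Z)^*| = 1584.

Final answer: |(Z/3752Z)^*| = 1584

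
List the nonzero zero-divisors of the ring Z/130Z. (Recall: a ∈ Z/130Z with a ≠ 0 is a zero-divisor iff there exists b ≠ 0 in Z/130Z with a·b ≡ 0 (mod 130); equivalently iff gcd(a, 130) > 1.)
nonzero zero-divisors of Z/130Z = {2, 4, 5, 6, 8, 10, 12, 13, 14, 15, 16, 18, 20, 22, 24, 25, 26, 28, 30, 32, 34, 35, 36, 38, 39, 40, 42, 44, 45, 46, 48, 50, 52, 54, 55, 56, 58, 60, 62, 64, 65, 66, 68, 70, 72, 74, 75, 76, 78, 80, 82, 84, 85, 86, 88, 90, 91, 92, 94, 95, 96, 98, 100, 102, 104, 105, 106, 108, 110, 112, 114, 115, 116, 117, 118, 120, 122, 124, 125, 126, 128}

An element a ∈ Z/130Z (with a ≠ 0) is a zero-divisor iff gcd(a, 130) > 1 (because a is a unit precisely when gcd(a, n) = 1, and in Z/nZ every nonzero, non-unit element is a zero-divisor). Scan a = 1, ..., 129 and keep those with gcd(a, 130) > 1:
  gcd(2, 130) = 2, gcd(4, 130) = 2, gcd(5, 130) = 5, gcd(6, 130) = 2, gcd(8, 130) = 2, gcd(10, 130) = 10, gcd(12, 130) = 2, gcd(13, 130) = 13, gcd(14, 130) = 2, gcd(15, 130) = 5, gcd(16, 130) = 2, gcd(18, 130) = 2, gcd(20, 130) = 10, gcd(22, 130) = 2, gcd(24, 130) = 2, gcd(25, 130) = 5, gcd(26, 130) = 26, gcd(28, 130) = 2, gcd(30, 130) = 10, gcd(32, 130) = 2, gcd(34, 130) = 2, gcd(35, 130) = 5, gcd(36, 130) = 2, gcd(38, 130) = 2, gcd(39, 130) = 13, gcd(40, 130) = 10, gcd(42, 130) = 2, gcd(44, 130) = 2, gcd(45, 130) = 5, gcd(46, 130) = 2, gcd(48, 130) = 2, gcd(50, 130) = 10, gcd(52, 130) = 26, gcd(54, 130) = 2, gcd(55, 130) = 5, gcd(56, 130) = 2, gcd(58, 130) = 2, gcd(60, 130) = 10, gcd(62, 130) = 2, gcd(64, 130) = 2, gcd(65, 130) = 65, gcd(66, 130) = 2, gcd(68, 130) = 2, gcd(70, 130) = 10, gcd(72, 130) = 2, gcd(74, 130) = 2, gcd(75, 130) = 5, gcd(76, 130) = 2, gcd(78, 130) = 26, gcd(80, 130) = 10, gcd(82, 130) = 2, gcd(84, 130) = 2, gcd(85, 130) = 5, gcd(86, 130) = 2, gcd(88, 130) = 2, gcd(90, 130) = 10, gcd(91, 130) = 13, gcd(92, 130) = 2, gcd(94, 130) = 2, gcd(95, 130) = 5, gcd(96, 130) = 2, gcd(98, 130) = 2, gcd(100, 130) = 10, gcd(102, 130) = 2, gcd(104, 130) = 26, gcd(105, 130) = 5, gcd(106, 130) = 2, gcd(108, 130) = 2, gcd(110, 130) = 10, gcd(112, 130) = 2, gcd(114, 130) = 2, gcd(115, 130) = 5, gcd(116, 130) = 2, gcd(117, 130) = 13, gcd(118, 130) = 2, gcd(120, 130) = 10, gcd(122, 130) = 2, gcd(124, 130) = 2, gcd(125, 130) = 5, gcd(126, 130) = 2, gcd(128, 130) = 2.
All other a ∈ {1, ..., 129} have gcd(a, 130) = 1 and are units. So the nonzero zero-divisors are exactly the 81 values of a appearing in this scan.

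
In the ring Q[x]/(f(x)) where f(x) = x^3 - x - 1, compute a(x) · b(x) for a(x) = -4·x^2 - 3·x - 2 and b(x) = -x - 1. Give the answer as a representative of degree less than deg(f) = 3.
a · b ≡ 7·x^2 + 9·x + 6 (mod f(x))

First multiply in Q[x] without reducing: a · b = 4·x^3 + 7·x^2 + 5·x + 2. Now divide by f(x) = x^3 - x - 1, eliminating the leading term at each step:
  leading term 4·x^3: subtract (4)·f(x) = 4·x^3 - 4·x - 4, leaving 7·x^2 + 9·x + 6
The degree is now < 3, so this is the remainder. Hence a · b ≡ 7·x^2 + 9·x + 6 in Q[x]/(f).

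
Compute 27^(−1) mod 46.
Apply the extended Euclidean algorithm to (46, 27), tracking rows (r, s, t) with s·46 + t·27 = r. Each division r_prev = q·r_cur + r_new produces the new row as (previous row) − q·(current row):
  row A: (46, 1, 0)   [1·46 + 0·27 = 46]
  row B: (27, 0, 1)   [0·46 + 1·27 = 27]
  46 = 1·27 + 19   → row C = row A − 1·row B = (19, 1, −1)   [check: 1·46 − 1·27 = 19]
  27 = 1·19 + 8   → row D = row B − 1·row C = (8, −1, 2)   [check: −1·46 + 2·27 = 8]
  19 = 2·8 + 3   → row E = row C − 2·row D = (3, 3, −5)   [check: 3·46 − 5·27 = 3]
  8 = 2·3 + 2   → row F = row D − 2·row E = (2, −7, 12)   [check: −7·46 + 12·27 = 2]
  3 = 1·2 + 1   → row G = row E − 1·row F = (1, 10, −17)   [check: 10·46 − 17·27 = 1]
  2 = 2·1 + 0   → remainder 0, stop. gcd = 1 (last nonzero row G).
The gcd is 1, so 27 is invertible mod 46. The last nonzero row gives 10·46 − 17·27 = 1, so t = −17. So 27^(−1) ≡ −17 ≡ 29 (mod 46). Verify: 27 · 29 = 783 ≡ 1 (mod 46). ✓

Final answer: 27^(−1) ≡ 29 (mod 46)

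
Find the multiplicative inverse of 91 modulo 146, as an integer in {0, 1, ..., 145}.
Apply the extended Euclidean algorithm to (146, 91), tracking rows (r, s, t) with s·146 + t·91 = r. Each division r_prev = q·r_cur + r_new produces the new row as (previous row) − q·(current row):
  row A: (146, 1, 0)   [1·146 + 0·91 = 146]
  row B: (91, 0, 1)   [0·146 + 1·91 = 91]
  146 = 1·91 + 55   → row C = row A − 1·row B = (55, 1, −1)   [check: 1·146 − 1·91 = 55]
  91 = 1·55 + 36   → row D = row B − 1·row C = (36, −1, 2)   [check: −1·146 + 2·91 = 36]
  55 = 1·36 + 19   → row E = row C − 1·row D = (19, 2, −3)   [check: 2·146 − 3·91 = 19]
  36 = 1·19 + 17   → row F = row D − 1·row E = (17, −3, 5)   [check: −3·146 + 5·91 = 17]
  19 = 1·17 + 2   → row G = row E − 1·row F = (2, 5, −8)   [check: 5·146 − 8·91 = 2]
  17 = 8·2 + 1   → row H = row F − 8·row G = (1, −43, 69)   [check: −43·146 + 69·91 = 1]
  2 = 2·1 + 0   → remainder 0, stop. gcd = 1 (last nonzero row H).
The gcd is 1, so 91 is invertible mod 146. The last nonzero row gives −43·146 + 69·91 = 1, so t = 69. So 91^(−1) ≡ 69 (mod 146). Verify: 91 · 69 = 6279 ≡ 1 (mod 146). ✓

Final answer: 91^(−1) ≡ 69 (mod 146)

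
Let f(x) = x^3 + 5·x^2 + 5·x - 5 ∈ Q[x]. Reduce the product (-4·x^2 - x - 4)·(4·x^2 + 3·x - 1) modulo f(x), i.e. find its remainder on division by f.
a · b ≡ -255·x^2 - 411·x + 324 (mod f(x))

First multiply in Q[x] without reducing: a · b = -16·x^4 - 16·x^3 - 15·x^2 - 11·x + 4. Now divide by f(x) = x^3 + 5·x^2 + 5·x - 5, eliminating the leading term at each step:
  leading term -16·x^4: subtract (-16·x)·f(x) = -16·x^4 - 80·x^3 - 80·x^2 + 80·x, leaving 64·x^3 + 65·x^2 - 91·x + 4
  leading term 64·x^3: subtract (64)·f(x) = 64·x^3 + 320·x^2 + 320·x - 320, leaving -255·x^2 - 411·x + 324
The degree is now < 3, so this is the remainder. Hence a · b ≡ -255·x^2 - 411·x + 324 in Q[x]/(f).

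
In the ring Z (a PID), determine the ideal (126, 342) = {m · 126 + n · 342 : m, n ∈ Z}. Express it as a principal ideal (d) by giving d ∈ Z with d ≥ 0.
(126, 342) = (18); d = 18

In the PID Z, (a, b) is generated by gcd(a, b). Compute gcd(342, 126) with the extended Euclidean algorithm, tracking rows (r, s, t) with s·342 + t·126 = r:
  row A: (342, 1, 0)   [1·342 + 0·126 = 342]
  row B: (126, 0, 1)   [0·342 + 1·126 = 126]
  342 = 2·126 + 90   → row C = row A − 2·row B = (90, 1, −2)   [check: 1·342 − 2·126 = 90]
  126 = 1·90 + 36   → row D = row B − 1·row C = (36, −1, 3)   [check: −1·342 + 3·126 = 36]
  90 = 2·36 + 18   → row E = row C − 2·row D = (18, 3, −8)   [check: 3·342 − 8·126 = 18]
  36 = 2·18 + 0   → remainder 0, stop. gcd = 18 (last nonzero row E).
So gcd(126, 342) = 18, with Bézout identity 3·342 − 8·126 = 18. Containment (⊇): the Bézout identity exhibits 18 as an element of (126, 342), giving (18) ⊆ (126, 342). Containment (⊆): since 18 | 126 and 18 | 342 (126 = 18·7, 342 = 18·19), every Z-linear combination of 126 and 342 is divisible by 18, so (126, 342) ⊆ (18). Therefore (126, 342) = (18), d = 18.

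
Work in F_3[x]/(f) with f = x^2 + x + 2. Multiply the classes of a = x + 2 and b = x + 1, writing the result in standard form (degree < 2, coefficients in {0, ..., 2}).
Multiply as integer polynomials: a · b = x^2 + 3·x + 2. Reducing coefficients mod 3: a · b ≡ x^2 + 2. Now divide by f(x) = x^2 + x + 2 in F_3[x], eliminating the leading term at each step:
  leading term x^2: subtract (1)·f(x) = x^2 + x + 2, leaving 2·x (coefficients mod 3)
The degree is now < 2, so this is the remainder. Hence a · b ≡ 2·x in F_3[x]/(f).

Final answer: a · b ≡ 2·x (mod f(x))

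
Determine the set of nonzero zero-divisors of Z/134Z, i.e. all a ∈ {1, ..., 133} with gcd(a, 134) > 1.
nonzero zero-divisors of Z/134Z = {2, 4, 6, 8, 10, 12, 14, 16, 18, 20, 22, 24, 26, 28, 30, 32, 34, 36, 38, 40, 42, 44, 46, 48, 50, 52, 54, 56, 58, 60, 62, 64, 66, 67, 68, 70, 72, 74, 76, 78, 80, 82, 84, 86, 88, 90, 92, 94, 96, 98, 100, 102, 104, 106, 108, 110, 112, 114, 116, 118, 120, 122, 124, 126, 128, 130, 132}

An element a ∈ Z/134Z (with a ≠ 0) is a zero-divisor iff gcd(a, 134) > 1 (because a is a unit precisely when gcd(a, n) = 1, and in Z/nZ every nonzero, non-unit element is a zero-divisor). Scan a = 1, ..., 133 and keep those with gcd(a, 134) > 1:
  gcd(2, 134) = 2, gcd(4, 134) = 2, gcd(6, 134) = 2, gcd(8, 134) = 2, gcd(10, 134) = 2, gcd(12, 134) = 2, gcd(14, 134) = 2, gcd(16, 134) = 2, gcd(18, 134) = 2, gcd(20, 134) = 2, gcd(22, 134) = 2, gcd(24, 134) = 2, gcd(26, 134) = 2, gcd(28, 134) = 2, gcd(30, 134) = 2, gcd(32, 134) = 2, gcd(34, 134) = 2, gcd(36, 134) = 2, gcd(38, 134) = 2, gcd(40, 134) = 2, gcd(42, 134) = 2, gcd(44, 134) = 2, gcd(46, 134) = 2, gcd(48, 134) = 2, gcd(50, 134) = 2, gcd(52, 134) = 2, gcd(54, 134) = 2, gcd(56, 134) = 2, gcd(58, 134) = 2, gcd(60, 134) = 2, gcd(62, 134) = 2, gcd(64, 134) = 2, gcd(66, 134) = 2, gcd(67, 134) = 67, gcd(68, 134) = 2, gcd(70, 134) = 2, gcd(72, 134) = 2, gcd(74, 134) = 2, gcd(76, 134) = 2, gcd(78, 134) = 2, gcd(80, 134) = 2, gcd(82, 134) = 2, gcd(84, 134) = 2, gcd(86, 134) = 2, gcd(88, 134) = 2, gcd(90, 134) = 2, gcd(92, 134) = 2, gcd(94, 134) = 2, gcd(96, 134) = 2, gcd(98, 134) = 2, gcd(100, 134) = 2, gcd(102, 134) = 2, gcd(104, 134) = 2, gcd(106, 134) = 2, gcd(108, 134) = 2, gcd(110, 134) = 2, gcd(112, 134) = 2, gcd(114, 134) = 2, gcd(116, 134) = 2, gcd(118, 134) = 2, gcd(120, 134) = 2, gcd(122, 134) = 2, gcd(124, 134) = 2, gcd(126, 134) = 2, gcd(128, 134) = 2, gcd(130, 134) = 2, gcd(132, 134) = 2.
All other a ∈ {1, ..., 133} have gcd(a, 134) = 1 and are units. So the nonzero zero-divisors are exactly the 67 values of a appearing in this scan.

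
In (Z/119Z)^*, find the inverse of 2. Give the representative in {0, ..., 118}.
2^(−1) ≡ 60 (mod 119)

Apply the extended Euclidean algorithm to (119, 2), tracking rows (r, s, t) with s·119 + t·2 = r. Each division r_prev = q·r_cur + r_new produces the new row as (previous row) − q·(current row):
  row A: (119, 1, 0)   [1·119 + 0·2 = 119]
  row B: (2, 0, 1)   [0·119 + 1·2 = 2]
  119 = 59·2 + 1   → row C = row A − 59·row B = (1, 1, −59)   [check: 1·119 − 59·2 = 1]
  2 = 2·1 + 0   → remainder 0, stop. gcd = 1 (last nonzero row C).
The gcd is 1, so 2 is invertible mod 119. The last nonzero row gives 1·119 − 59·2 = 1, so t = −59. So 2^(−1) ≡ −59 ≡ 60 (mod 119). Verify: 2 · 60 = 120 ≡ 1 (mod 119). ✓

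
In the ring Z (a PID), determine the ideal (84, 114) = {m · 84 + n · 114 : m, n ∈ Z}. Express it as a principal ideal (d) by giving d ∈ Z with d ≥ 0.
(84, 114) = (6); d = 6

In the PID Z, (a, b) is generated by gcd(a, b). Compute gcd(114, 84) with the extended Euclidean algorithm, tracking rows (r, s, t) with s·114 + t·84 = r:
  row A: (114, 1, 0)   [1·114 + 0·84 = 114]
  row B: (84, 0, 1)   [0·114 + 1·84 = 84]
  114 = 1·84 + 30   → row C = row A − 1·row B = (30, 1, −1)   [check: 1·114 − 1·84 = 30]
  84 = 2·30 + 24   → row D = row B − 2·row C = (24, −2, 3)   [check: −2·114 + 3·84 = 24]
  30 = 1·24 + 6   → row E = row C − 1·row D = (6, 3, −4)   [check: 3·114 − 4·84 = 6]
  24 = 4·6 + 0   → remainder 0, stop. gcd = 6 (last nonzero row E).
So gcd(84, 114) = 6, with Bézout identity 3·114 − 4·84 = 6. Containment (⊇): the Bézout identity exhibits 6 as an element of (84, 114), giving (6) ⊆ (84, 114). Containment (⊆): since 6 | 84 and 6 | 114 (84 = 6·14, 114 = 6·19), every Z-linear combination of 84 and 114 is divisible by 6, so (84, 114) ⊆ (6). Therefore (84, 114) = (6), d = 6.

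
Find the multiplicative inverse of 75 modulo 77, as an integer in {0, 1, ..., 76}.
75^(−1) ≡ 38 (mod 77)

Apply the extended Euclidean algorithm to (77, 75), tracking rows (r, s, t) with s·77 + t·75 = r. Each division r_prev = q·r_cur + r_new produces the new row as (previous row) − q·(current row):
  row A: (77, 1, 0)   [1·77 + 0·75 = 77]
  row B: (75, 0, 1)   [0·77 + 1·75 = 75]
  77 = 1·75 + 2   → row C = row A − 1·row B = (2, 1, −1)   [check: 1·77 − 1·75 = 2]
  75 = 37·2 + 1   → row D = row B − 37·row C = (1, −37, 38)   [check: −37·77 + 38·75 = 1]
  2 = 2·1 + 0   → remainder 0, stop. gcd = 1 (last nonzero row D).
The gcd is 1, so 75 is invertible mod 77. The last nonzero row gives −37·77 + 38·75 = 1, so t = 38. So 75^(−1) ≡ 38 (mod 77). Verify: 75 · 38 = 2850 ≡ 1 (mod 77). ✓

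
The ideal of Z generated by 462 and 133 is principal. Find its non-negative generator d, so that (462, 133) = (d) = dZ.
(462, 133) = (7); d = 7

In the PID Z, (a, b) is generated by gcd(a, b). Compute gcd(462, 133) with the extended Euclidean algorithm, tracking rows (r, s, t) with s·462 + t·133 = r:
  row A: (462, 1, 0)   [1·462 + 0·133 = 462]
  row B: (133, 0, 1)   [0·462 + 1·133 = 133]
  462 = 3·133 + 63   → row C = row A − 3·row B = (63, 1, −3)   [check: 1·462 − 3·133 = 63]
  133 = 2·63 + 7   → row D = row B − 2·row C = (7, −2, 7)   [check: −2·462 + 7·133 = 7]
  63 = 9·7 + 0   → remainder 0, stop. gcd = 7 (last nonzero row D).
So gcd(462, 133) = 7, with Bézout identity −2·462 + 7·133 = 7. Containment (⊇): the Bézout identity exhibits 7 as an element of (462, 133), giving (7) ⊆ (462, 133). Containment (⊆): since 7 | 462 and 7 | 133 (462 = 7·66, 133 = 7·19), every Z-linear combination of 462 and 133 is divisible by 7, so (462, 133) ⊆ (7). Therefore (462, 133) = (7), d = 7.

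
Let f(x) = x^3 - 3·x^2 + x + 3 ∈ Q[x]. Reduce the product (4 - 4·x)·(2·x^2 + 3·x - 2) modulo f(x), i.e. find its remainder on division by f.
a · b ≡ -28·x^2 + 28·x + 16 (mod f(x))

First multiply in Q[x] without reducing: a · b = -8·x^3 - 4·x^2 + 20·x - 8. Now divide by f(x) = x^3 - 3·x^2 + x + 3, eliminating the leading term at each step:
  leading term -8·x^3: subtract (-8)·f(x) = -8·x^3 + 24·x^2 - 8·x - 24, leaving -28·x^2 + 28·x + 16
The degree is now < 3, so this is the remainder. Hence a · b ≡ -28·x^2 + 28·x + 16 in Q[x]/(f).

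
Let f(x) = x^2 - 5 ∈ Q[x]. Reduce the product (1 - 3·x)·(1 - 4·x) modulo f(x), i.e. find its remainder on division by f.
First multiply in Q[x] without reducing: a · b = 12·x^2 - 7·x + 1. Now divide by f(x) = x^2 - 5, eliminating the leading term at each step:
  leading term 12·x^2: subtract (12)·f(x) = 12·x^2 - 60, leaving 61 - 7·x
The degree is now < 2, so this is the remainder. Hence a · b ≡ 61 - 7·x in Q[x]/(f).

Final answer: a · b ≡ 61 - 7·x (mod f(x))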